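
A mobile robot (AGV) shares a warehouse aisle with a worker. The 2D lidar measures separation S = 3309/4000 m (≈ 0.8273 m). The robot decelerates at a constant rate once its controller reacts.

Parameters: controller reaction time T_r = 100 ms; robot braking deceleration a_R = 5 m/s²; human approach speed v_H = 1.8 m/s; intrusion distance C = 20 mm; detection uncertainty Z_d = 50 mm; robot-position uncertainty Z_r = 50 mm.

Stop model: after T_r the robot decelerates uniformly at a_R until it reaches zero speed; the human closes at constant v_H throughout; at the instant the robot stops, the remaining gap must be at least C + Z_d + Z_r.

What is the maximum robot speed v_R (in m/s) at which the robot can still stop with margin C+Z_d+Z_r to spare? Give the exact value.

v_R_max = 19/20 m/s = 0.9500 m/s

quadratic (1/10)·v² + (23/50)·v + (-2109/4000) = 0
  disc = (23/50)² − 4·(1/10)·(-2109/4000) = 169/400 ; √disc = 13/20
  v_R = (−(23/50) + 13/20) / (2·(1/10)) = 19/20 m/s
check:
T_s = v_R/a_R = (19/20)/5 = 0.1900 s
robot covers v_R·T_r = 0.9500·0.1000 = 0.0950 m before braking
braking distance = 0.9500²/(2·5.0000) = 0.0902 m
human closes 1.8000·0.2900 = 0.5220 m
residual clearance needed = 0.0200+0.0500+0.0500 = 0.1200 m
sum ≈ 0.0950+0.0902+0.5220+0.1200 ≈ 0.8273 m = S ✓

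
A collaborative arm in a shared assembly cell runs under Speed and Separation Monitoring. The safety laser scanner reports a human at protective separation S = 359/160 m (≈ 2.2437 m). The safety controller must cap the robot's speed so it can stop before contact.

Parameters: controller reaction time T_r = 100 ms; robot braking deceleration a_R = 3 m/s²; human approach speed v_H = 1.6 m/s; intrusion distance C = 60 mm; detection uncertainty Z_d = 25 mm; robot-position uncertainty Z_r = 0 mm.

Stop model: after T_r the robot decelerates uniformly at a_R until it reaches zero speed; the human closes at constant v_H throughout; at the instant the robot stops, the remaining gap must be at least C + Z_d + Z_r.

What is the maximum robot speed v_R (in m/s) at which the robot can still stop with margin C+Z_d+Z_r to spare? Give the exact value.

v_R_max = 41/20 m/s = 2.0500 m/s

quadratic (1/6)·v² + (19/30)·v + (-1599/800) = 0
  disc = (19/30)² − 4·(1/6)·(-1599/800) = 6241/3600 ; √disc = 79/60
  v_R = (−(19/30) + 79/60) / (2·(1/6)) = 41/20 m/s
check:
T_s = v_R/a_R = (41/20)/3 = 0.6833 s
robot in T_r: 2.0500·0.1000 = 0.2050 m
braking distance = 2.0500²/(2·3.0000) = 0.7004 m
human closes 1.6000·0.7833 = 1.2533 m
residual clearance needed = 0.0600+0.0250+0.0000 = 0.0850 m
sum ≈ 0.2050+0.7004+1.2533+0.0850 ≈ 2.2437 m = S ✓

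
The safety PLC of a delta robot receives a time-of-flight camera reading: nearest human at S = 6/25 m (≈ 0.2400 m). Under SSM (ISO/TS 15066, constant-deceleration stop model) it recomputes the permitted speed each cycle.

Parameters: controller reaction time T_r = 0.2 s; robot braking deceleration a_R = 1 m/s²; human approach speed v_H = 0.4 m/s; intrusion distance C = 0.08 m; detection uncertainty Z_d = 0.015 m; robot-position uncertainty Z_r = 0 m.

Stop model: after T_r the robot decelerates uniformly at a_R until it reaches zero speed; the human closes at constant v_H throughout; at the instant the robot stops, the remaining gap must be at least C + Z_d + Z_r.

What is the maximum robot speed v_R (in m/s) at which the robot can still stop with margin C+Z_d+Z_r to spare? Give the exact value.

v_R_max = 1/10 m/s = 0.1000 m/s

quadratic (1/2)·v² + (3/5)·v + (-13/200) = 0
  disc = (3/5)² − 4·(1/2)·(-13/200) = 49/100 ; √disc = 7/10
  v_R = (−(3/5) + 7/10) / (2·(1/2)) = 1/10 m/s
check:
stop time T_s = (1/10)/1 = 0.1000 s
robot covers v_R·T_r = 0.1000·0.2000 = 0.0200 m before braking
robot under decel: 0.1000²/(2·1.0000) = 0.0050 m
human over T_r+T_s: 0.4000·(0.2000+0.1000) = 0.1200 m
C+Z_d+Z_r = 0.0800+0.0150+0.0000 = 0.0950 m
sum ≈ 0.0200+0.0050+0.1200+0.0950 ≈ 0.2400 m = S ✓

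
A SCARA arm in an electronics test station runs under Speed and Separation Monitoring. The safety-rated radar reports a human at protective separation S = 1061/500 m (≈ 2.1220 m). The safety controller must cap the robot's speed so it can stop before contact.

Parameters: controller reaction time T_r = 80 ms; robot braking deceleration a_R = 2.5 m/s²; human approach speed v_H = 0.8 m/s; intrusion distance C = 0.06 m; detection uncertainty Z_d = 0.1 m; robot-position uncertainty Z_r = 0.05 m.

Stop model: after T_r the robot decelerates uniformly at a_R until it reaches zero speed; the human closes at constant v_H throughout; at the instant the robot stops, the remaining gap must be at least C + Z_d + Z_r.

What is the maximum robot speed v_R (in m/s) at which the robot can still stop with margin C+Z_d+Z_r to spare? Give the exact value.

v_R_max = 11/5 m/s = 2.2000 m/s

collect terms ⇒ (1/5)·v_R² + (2/5)·v_R + (-231/125) = 0
  disc = (2/5)² − 4·(1/5)·(-231/125) = 1024/625 ; √disc = 32/25
  v_R = (−(2/5) + 32/25) / (2·(1/5)) = 11/5 m/s
check:
T_s = v_R/a_R = (11/5)/(5/2) = 0.8800 s
robot covers v_R·T_r = 2.2000·0.0800 = 0.1760 m before braking
robot covers 2.2000·0.8800 − ½·2.5000·0.8800² = 0.9680 m while stopping
human over T_r+T_s: 0.8000·(0.0800+0.8800) = 0.7680 m
residual clearance needed = 0.0600+0.1000+0.0500 = 0.2100 m
sum ≈ 0.1760+0.9680+0.7680+0.2100 ≈ 2.1220 m = S ✓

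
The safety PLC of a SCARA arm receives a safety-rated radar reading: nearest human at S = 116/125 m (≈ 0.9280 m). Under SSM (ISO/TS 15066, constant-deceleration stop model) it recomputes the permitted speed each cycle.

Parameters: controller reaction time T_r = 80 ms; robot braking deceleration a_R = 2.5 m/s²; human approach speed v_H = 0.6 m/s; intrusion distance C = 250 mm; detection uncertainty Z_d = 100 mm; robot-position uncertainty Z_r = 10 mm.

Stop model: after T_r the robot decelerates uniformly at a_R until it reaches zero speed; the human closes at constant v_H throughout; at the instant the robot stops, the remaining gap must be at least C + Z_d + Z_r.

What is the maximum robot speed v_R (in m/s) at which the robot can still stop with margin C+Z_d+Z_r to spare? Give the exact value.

v_R_max = 1 m/s = 1.0000 m/s

collect terms ⇒ (1/5)·v_R² + (8/25)·v_R + (-13/25) = 0
  disc = (8/25)² − 4·(1/5)·(-13/25) = 324/625 ; √disc = 18/25
  v_R = (−(8/25) + 18/25) / (2·(1/5)) = 1 m/s
check:
stop time T_s = 1/(5/2) = 0.4000 s
robot in T_r: 1.0000·0.0800 = 0.0800 m
robot covers 1.0000·0.4000 − ½·2.5000·0.4000² = 0.2000 m while stopping
human over T_r+T_s: 0.6000·(0.0800+0.4000) = 0.2880 m
C+Z_d+Z_r = 0.2500+0.1000+0.0100 = 0.3600 m
sum ≈ 0.0800+0.2000+0.2880+0.3600 ≈ 0.9280 m = S ✓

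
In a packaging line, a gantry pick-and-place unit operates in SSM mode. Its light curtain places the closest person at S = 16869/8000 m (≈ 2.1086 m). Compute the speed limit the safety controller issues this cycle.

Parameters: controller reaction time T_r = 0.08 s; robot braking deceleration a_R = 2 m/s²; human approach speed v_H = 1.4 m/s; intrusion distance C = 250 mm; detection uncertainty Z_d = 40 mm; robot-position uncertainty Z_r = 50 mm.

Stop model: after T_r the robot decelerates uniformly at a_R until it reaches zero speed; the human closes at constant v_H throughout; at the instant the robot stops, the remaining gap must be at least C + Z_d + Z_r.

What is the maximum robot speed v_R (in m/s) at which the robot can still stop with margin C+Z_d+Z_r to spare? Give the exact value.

v_R_max = 29/20 m/s = 1.4500 m/s

collect terms ⇒ (1/4)·v_R² + (39/50)·v_R + (-13253/8000) = 0
  disc = (39/50)² − 4·(1/4)·(-13253/8000) = 90601/40000 ; √disc = 301/200
  v_R = (−(39/50) + 301/200) / (2·(1/4)) = 29/20 m/s
check:
stop time T_s = (29/20)/2 = 0.7250 s
robot covers v_R·T_r = 1.4500·0.0800 = 0.1160 m before braking
robot covers 1.4500·0.7250 − ½·2.0000·0.7250² = 0.5256 m while stopping
human over T_r+T_s: 1.4000·(0.0800+0.7250) = 1.1270 m
residual clearance needed = 0.2500+0.0400+0.0500 = 0.3400 m
sum ≈ 0.1160+0.5256+1.1270+0.3400 ≈ 2.1086 m = S ✓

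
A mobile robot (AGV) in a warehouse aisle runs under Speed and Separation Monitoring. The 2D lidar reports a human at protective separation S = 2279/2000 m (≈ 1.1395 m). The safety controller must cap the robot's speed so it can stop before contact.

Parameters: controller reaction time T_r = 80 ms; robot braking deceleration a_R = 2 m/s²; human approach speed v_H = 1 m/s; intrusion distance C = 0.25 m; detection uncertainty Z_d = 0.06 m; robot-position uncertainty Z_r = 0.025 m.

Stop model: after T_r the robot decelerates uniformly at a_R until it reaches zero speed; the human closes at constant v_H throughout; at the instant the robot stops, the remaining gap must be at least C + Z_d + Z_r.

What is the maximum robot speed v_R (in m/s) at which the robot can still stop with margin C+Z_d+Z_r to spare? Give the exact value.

quadratic (1/4)·v² + (29/50)·v + (-1449/2000) = 0
  disc = (29/50)² − 4·(1/4)·(-1449/2000) = 10609/10000 ; √disc = 103/100
  v_R = (−(29/50) + 103/100) / (2·(1/4)) = 9/10 m/s
check:
T_s = v_R/a_R = (9/10)/2 = 0.4500 s
reaction-phase robot travel = 0.9000·0.0800 = 0.0720 m
robot covers 0.9000·0.4500 − ½·2.0000·0.4500² = 0.2025 m while stopping
human closes 1.0000·0.5300 = 0.5300 m
residual clearance needed = 0.2500+0.0600+0.0250 = 0.3350 m
sum ≈ 0.0720+0.2025+0.5300+0.3350 ≈ 1.1395 m = S ✓

v_R_max = 9/10 m/s = 0.9000 m/s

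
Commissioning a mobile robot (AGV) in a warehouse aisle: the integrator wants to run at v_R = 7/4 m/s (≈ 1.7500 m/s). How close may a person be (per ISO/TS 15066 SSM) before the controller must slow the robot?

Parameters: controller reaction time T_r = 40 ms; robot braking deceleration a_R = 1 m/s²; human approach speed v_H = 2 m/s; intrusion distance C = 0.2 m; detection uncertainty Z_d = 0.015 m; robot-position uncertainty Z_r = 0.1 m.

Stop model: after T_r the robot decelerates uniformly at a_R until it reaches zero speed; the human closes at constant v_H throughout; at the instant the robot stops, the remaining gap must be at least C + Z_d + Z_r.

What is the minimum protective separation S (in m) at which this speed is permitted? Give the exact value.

T_s = v_R/a_R = (7/4)/1 = 1.7500 s
robot in T_r: 1.7500·0.0400 = 0.0700 m
robot under decel: 1.7500²/(2·1.0000) = 1.5312 m
human closes 2.0000·1.7900 = 3.5800 m
residual clearance needed = 0.2000+0.0150+0.1000 = 0.3150 m
S_min ≈ 0.0700+1.5312+3.5800+0.3150  ⇒  S_min = 4397/800 m

S_min = 4397/800 m = 5.4962 m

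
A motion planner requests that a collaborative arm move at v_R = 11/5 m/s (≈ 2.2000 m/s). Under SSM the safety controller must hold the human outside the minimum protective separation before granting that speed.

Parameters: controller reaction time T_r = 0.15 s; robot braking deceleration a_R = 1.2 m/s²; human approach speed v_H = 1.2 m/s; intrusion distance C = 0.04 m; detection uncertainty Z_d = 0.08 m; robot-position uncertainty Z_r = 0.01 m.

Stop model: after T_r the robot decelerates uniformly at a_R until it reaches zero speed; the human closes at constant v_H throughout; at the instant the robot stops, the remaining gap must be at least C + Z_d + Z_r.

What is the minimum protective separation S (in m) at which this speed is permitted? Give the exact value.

S_min = 1457/300 m = 4.8567 m

T_s = v_R/a_R = (11/5)/(6/5) = 1.8333 s
robot in T_r: 2.2000·0.1500 = 0.3300 m
braking distance = 2.2000²/(2·1.2000) = 2.0167 m
person approaches 1.2000·(0.1500+1.8333) = 2.3800 m
margins: 0.0400+0.0800+0.0100 = 0.1300 m
S_min ≈ 0.3300+2.0167+2.3800+0.1300  ⇒  S_min = 1457/300 m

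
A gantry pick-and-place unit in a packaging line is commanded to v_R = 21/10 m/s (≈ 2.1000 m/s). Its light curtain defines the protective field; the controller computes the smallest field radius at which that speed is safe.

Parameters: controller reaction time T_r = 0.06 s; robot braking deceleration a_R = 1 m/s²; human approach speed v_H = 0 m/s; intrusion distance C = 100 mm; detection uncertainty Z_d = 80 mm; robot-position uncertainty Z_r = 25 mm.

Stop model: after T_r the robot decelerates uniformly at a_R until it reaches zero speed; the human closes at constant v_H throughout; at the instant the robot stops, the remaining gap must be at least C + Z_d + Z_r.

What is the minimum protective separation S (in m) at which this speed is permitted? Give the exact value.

S_min = 317/125 m = 2.5360 m

T_s = v_R/a_R = (21/10)/1 = 2.1000 s
robot covers v_R·T_r = 2.1000·0.0600 = 0.1260 m before braking
robot covers 2.1000·2.1000 − ½·1.0000·2.1000² = 2.2050 m while stopping
human over T_r+T_s: 0.0000·(0.0600+2.1000) = 0.0000 m
C+Z_d+Z_r = 0.1000+0.0800+0.0250 = 0.2050 m
S_min ≈ 0.1260+2.2050+0.0000+0.2050  ⇒  S_min = 317/125 m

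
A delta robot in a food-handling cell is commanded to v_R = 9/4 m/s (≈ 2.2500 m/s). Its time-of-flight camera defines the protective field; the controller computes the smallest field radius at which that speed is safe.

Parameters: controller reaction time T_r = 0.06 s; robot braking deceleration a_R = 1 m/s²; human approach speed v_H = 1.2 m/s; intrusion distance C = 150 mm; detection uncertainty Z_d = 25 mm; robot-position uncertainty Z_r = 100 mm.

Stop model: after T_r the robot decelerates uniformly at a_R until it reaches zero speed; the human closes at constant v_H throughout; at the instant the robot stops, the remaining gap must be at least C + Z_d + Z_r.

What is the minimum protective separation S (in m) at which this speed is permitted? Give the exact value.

stop time T_s = (9/4)/1 = 2.2500 s
reaction-phase robot travel = 2.2500·0.0600 = 0.1350 m
robot covers 2.2500·2.2500 − ½·1.0000·2.2500² = 2.5312 m while stopping
human over T_r+T_s: 1.2000·(0.0600+2.2500) = 2.7720 m
C+Z_d+Z_r = 0.1500+0.0250+0.1000 = 0.2750 m
S_min ≈ 0.1350+2.5312+2.7720+0.2750  ⇒  S_min = 22853/4000 m

S_min = 22853/4000 m = 5.7133 m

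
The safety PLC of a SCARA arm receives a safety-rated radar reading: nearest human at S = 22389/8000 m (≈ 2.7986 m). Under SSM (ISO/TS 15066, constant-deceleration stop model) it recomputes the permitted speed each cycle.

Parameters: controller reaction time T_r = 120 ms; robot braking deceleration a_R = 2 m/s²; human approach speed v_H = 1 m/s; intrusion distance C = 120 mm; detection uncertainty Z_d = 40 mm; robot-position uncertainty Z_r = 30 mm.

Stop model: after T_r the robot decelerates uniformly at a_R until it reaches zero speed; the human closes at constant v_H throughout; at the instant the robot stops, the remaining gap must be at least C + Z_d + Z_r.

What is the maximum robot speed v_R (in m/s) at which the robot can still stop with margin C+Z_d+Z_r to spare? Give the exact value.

v_R_max = 43/20 m/s = 2.1500 m/s

collect terms ⇒ (1/4)·v_R² + (31/50)·v_R + (-19909/8000) = 0
  disc = (31/50)² − 4·(1/4)·(-19909/8000) = 114921/40000 ; √disc = 339/200
  v_R = (−(31/50) + 339/200) / (2·(1/4)) = 43/20 m/s
check:
T_s = v_R/a_R = (43/20)/2 = 1.0750 s
robot in T_r: 2.1500·0.1200 = 0.2580 m
braking distance = 2.1500²/(2·2.0000) = 1.1556 m
human over T_r+T_s: 1.0000·(0.1200+1.0750) = 1.1950 m
C+Z_d+Z_r = 0.1200+0.0400+0.0300 = 0.1900 m
sum ≈ 0.2580+1.1556+1.1950+0.1900 ≈ 2.7986 m = S ✓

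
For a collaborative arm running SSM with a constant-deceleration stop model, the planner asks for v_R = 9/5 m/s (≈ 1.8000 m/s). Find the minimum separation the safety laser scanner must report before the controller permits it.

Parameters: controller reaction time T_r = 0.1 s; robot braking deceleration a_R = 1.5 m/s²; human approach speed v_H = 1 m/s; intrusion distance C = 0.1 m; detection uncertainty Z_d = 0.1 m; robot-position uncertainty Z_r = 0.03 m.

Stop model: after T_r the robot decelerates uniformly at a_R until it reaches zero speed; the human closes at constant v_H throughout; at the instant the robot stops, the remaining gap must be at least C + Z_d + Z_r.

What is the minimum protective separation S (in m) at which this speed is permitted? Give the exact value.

S_min = 279/100 m = 2.7900 m

braking lasts T_s = (9/5)/(3/2) = 1.2000 s
robot in T_r: 1.8000·0.1000 = 0.1800 m
robot covers 1.8000·1.2000 − ½·1.5000·1.2000² = 1.0800 m while stopping
human over T_r+T_s: 1.0000·(0.1000+1.2000) = 1.3000 m
margins: 0.1000+0.1000+0.0300 = 0.2300 m
S_min ≈ 0.1800+1.0800+1.3000+0.2300  ⇒  S_min = 279/100 m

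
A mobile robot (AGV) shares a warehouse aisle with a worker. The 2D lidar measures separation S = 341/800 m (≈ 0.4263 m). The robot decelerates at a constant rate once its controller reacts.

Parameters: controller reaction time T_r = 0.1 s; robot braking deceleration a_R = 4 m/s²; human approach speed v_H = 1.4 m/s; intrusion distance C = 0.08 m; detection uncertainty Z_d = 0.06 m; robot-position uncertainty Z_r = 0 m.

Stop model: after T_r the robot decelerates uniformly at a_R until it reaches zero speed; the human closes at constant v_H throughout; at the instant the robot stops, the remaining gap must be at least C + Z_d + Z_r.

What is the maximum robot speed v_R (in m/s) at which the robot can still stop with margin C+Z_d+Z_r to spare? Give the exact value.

collect terms ⇒ (1/8)·v_R² + (9/20)·v_R + (-117/800) = 0
  disc = (9/20)² − 4·(1/8)·(-117/800) = 441/1600 ; √disc = 21/40
  v_R = (−(9/20) + 21/40) / (2·(1/8)) = 3/10 m/s
check:
stop time T_s = (3/10)/4 = 0.0750 s
robot in T_r: 0.3000·0.1000 = 0.0300 m
robot covers 0.3000·0.0750 − ½·4.0000·0.0750² = 0.0112 m while stopping
human closes 1.4000·0.1750 = 0.2450 m
C+Z_d+Z_r = 0.0800+0.0600+0.0000 = 0.1400 m
sum ≈ 0.0300+0.0112+0.2450+0.1400 ≈ 0.4263 m = S ✓

v_R_max = 3/10 m/s = 0.3000 m/s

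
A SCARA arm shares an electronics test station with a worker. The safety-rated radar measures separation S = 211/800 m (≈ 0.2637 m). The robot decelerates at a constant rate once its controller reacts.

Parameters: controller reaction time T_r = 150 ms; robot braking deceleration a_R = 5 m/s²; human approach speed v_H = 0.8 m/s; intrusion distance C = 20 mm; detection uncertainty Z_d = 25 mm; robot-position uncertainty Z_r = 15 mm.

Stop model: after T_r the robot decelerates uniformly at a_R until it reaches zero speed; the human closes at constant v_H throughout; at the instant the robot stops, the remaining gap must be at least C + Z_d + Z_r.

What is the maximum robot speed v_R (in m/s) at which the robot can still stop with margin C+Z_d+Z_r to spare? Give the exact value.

v_R_max = 1/4 m/s = 0.2500 m/s

at the boundary: (1/10)·v² + (31/100)·v + (-67/800) = 0
  disc = (31/100)² − 4·(1/10)·(-67/800) = 81/625 ; √disc = 9/25
  v_R = (−(31/100) + 9/25) / (2·(1/10)) = 1/4 m/s
check:
braking lasts T_s = (1/4)/5 = 0.0500 s
robot covers v_R·T_r = 0.2500·0.1500 = 0.0375 m before braking
braking distance = 0.2500²/(2·5.0000) = 0.0063 m
human over T_r+T_s: 0.8000·(0.1500+0.0500) = 0.1600 m
margins: 0.0200+0.0250+0.0150 = 0.0600 m
sum ≈ 0.0375+0.0063+0.1600+0.0600 ≈ 0.2637 m = S ✓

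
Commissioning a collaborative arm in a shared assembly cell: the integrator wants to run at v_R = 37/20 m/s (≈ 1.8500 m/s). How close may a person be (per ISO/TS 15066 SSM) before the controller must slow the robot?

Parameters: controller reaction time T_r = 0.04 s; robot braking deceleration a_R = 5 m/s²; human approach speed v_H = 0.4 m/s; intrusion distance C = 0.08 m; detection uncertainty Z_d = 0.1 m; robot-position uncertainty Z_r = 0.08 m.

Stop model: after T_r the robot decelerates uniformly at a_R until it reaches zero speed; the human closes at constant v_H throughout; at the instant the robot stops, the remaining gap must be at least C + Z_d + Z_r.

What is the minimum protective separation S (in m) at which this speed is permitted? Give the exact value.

S_min = 3361/4000 m = 0.8403 m

braking lasts T_s = (37/20)/5 = 0.3700 s
robot in T_r: 1.8500·0.0400 = 0.0740 m
robot covers 1.8500·0.3700 − ½·5.0000·0.3700² = 0.3422 m while stopping
human closes 0.4000·0.4100 = 0.1640 m
residual clearance needed = 0.0800+0.1000+0.0800 = 0.2600 m
S_min ≈ 0.0740+0.3422+0.1640+0.2600  ⇒  S_min = 3361/4000 m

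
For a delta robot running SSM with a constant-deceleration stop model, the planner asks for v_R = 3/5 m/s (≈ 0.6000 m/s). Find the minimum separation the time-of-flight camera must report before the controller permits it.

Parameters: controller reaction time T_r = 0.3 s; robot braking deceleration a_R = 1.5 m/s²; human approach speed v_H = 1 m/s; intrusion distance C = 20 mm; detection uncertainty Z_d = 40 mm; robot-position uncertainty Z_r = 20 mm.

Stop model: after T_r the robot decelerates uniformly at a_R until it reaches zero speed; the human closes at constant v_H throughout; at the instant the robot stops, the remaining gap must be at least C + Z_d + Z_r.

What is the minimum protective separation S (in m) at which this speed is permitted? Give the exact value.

stop time T_s = (3/5)/(3/2) = 0.4000 s
robot covers v_R·T_r = 0.6000·0.3000 = 0.1800 m before braking
robot under decel: 0.6000²/(2·1.5000) = 0.1200 m
person approaches 1.0000·(0.3000+0.4000) = 0.7000 m
C+Z_d+Z_r = 0.0200+0.0400+0.0200 = 0.0800 m
S_min ≈ 0.1800+0.1200+0.7000+0.0800  ⇒  S_min = 27/25 m

S_min = 27/25 m = 1.0800 m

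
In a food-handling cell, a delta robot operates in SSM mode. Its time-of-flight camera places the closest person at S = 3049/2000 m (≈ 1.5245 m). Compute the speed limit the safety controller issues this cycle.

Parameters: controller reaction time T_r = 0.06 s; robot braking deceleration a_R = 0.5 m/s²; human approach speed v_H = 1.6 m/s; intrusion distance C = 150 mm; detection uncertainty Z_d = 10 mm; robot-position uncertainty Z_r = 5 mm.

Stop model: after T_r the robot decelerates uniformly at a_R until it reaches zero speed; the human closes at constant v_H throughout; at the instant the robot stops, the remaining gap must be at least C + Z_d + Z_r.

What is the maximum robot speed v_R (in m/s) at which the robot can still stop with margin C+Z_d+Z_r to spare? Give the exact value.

v_R_max = 7/20 m/s = 0.3500 m/s

at the boundary: (1)·v² + (163/50)·v + (-2527/2000) = 0
  disc = (163/50)² − 4·(1)·(-2527/2000) = 9801/625 ; √disc = 99/25
  v_R = (−(163/50) + 99/25) / (2·(1)) = 7/20 m/s
check:
stop time T_s = (7/20)/(1/2) = 0.7000 s
robot covers v_R·T_r = 0.3500·0.0600 = 0.0210 m before braking
robot covers 0.3500·0.7000 − ½·0.5000·0.7000² = 0.1225 m while stopping
human over T_r+T_s: 1.6000·(0.0600+0.7000) = 1.2160 m
residual clearance needed = 0.1500+0.0100+0.0050 = 0.1650 m
sum ≈ 0.0210+0.1225+1.2160+0.1650 ≈ 1.5245 m = S ✓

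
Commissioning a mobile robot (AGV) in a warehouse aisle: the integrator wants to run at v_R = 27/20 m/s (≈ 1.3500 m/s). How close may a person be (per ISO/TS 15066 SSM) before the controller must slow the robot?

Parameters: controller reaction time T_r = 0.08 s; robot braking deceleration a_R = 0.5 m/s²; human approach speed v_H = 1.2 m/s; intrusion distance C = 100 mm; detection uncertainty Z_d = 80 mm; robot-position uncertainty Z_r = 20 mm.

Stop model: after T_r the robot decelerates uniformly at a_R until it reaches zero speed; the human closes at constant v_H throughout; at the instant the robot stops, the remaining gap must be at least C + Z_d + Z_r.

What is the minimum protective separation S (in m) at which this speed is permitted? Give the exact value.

S_min = 10933/2000 m = 5.4665 m

T_s = v_R/a_R = (27/20)/(1/2) = 2.7000 s
robot in T_r: 1.3500·0.0800 = 0.1080 m
robot under decel: 1.3500²/(2·0.5000) = 1.8225 m
human closes 1.2000·2.7800 = 3.3360 m
residual clearance needed = 0.1000+0.0800+0.0200 = 0.2000 m
S_min ≈ 0.1080+1.8225+3.3360+0.2000  ⇒  S_min = 10933/2000 m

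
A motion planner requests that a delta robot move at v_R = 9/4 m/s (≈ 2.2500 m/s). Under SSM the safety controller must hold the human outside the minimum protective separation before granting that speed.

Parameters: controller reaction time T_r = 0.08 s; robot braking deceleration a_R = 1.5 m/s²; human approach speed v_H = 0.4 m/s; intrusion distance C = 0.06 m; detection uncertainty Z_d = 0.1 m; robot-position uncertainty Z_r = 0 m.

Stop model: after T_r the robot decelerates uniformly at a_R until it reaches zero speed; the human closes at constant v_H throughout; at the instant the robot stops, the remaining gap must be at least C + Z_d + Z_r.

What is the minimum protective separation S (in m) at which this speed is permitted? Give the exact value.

braking lasts T_s = (9/4)/(3/2) = 1.5000 s
robot covers v_R·T_r = 2.2500·0.0800 = 0.1800 m before braking
braking distance = 2.2500²/(2·1.5000) = 1.6875 m
human closes 0.4000·1.5800 = 0.6320 m
margins: 0.0600+0.1000+0.0000 = 0.1600 m
S_min ≈ 0.1800+1.6875+0.6320+0.1600  ⇒  S_min = 5319/2000 m

S_min = 5319/2000 m = 2.6595 m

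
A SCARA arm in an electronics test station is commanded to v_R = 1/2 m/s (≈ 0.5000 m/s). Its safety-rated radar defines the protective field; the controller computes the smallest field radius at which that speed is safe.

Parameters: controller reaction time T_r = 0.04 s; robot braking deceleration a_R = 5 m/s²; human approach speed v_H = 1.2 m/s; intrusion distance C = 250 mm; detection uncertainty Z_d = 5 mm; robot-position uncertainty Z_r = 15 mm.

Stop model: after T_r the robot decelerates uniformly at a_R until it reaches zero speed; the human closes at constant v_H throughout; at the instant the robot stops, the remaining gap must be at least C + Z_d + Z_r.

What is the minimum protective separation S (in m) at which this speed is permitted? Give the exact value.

stop time T_s = (1/2)/5 = 0.1000 s
robot covers v_R·T_r = 0.5000·0.0400 = 0.0200 m before braking
robot covers 0.5000·0.1000 − ½·5.0000·0.1000² = 0.0250 m while stopping
person approaches 1.2000·(0.0400+0.1000) = 0.1680 m
residual clearance needed = 0.2500+0.0050+0.0150 = 0.2700 m
S_min ≈ 0.0200+0.0250+0.1680+0.2700  ⇒  S_min = 483/1000 m

S_min = 483/1000 m = 0.4830 m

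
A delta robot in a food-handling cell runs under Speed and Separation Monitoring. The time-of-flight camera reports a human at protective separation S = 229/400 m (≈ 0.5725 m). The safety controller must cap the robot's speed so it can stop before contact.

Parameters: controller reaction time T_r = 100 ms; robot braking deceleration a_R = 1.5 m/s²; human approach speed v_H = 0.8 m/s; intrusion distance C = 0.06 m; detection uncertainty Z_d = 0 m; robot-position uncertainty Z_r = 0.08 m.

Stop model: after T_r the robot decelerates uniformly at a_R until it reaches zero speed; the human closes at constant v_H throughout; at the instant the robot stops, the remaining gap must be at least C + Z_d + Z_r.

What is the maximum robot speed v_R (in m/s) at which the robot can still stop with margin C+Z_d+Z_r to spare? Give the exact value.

quadratic (1/3)·v² + (19/30)·v + (-141/400) = 0
  disc = (19/30)² − 4·(1/3)·(-141/400) = 196/225 ; √disc = 14/15
  v_R = (−(19/30) + 14/15) / (2·(1/3)) = 9/20 m/s
check:
T_s = v_R/a_R = (9/20)/(3/2) = 0.3000 s
reaction-phase robot travel = 0.4500·0.1000 = 0.0450 m
robot under decel: 0.4500²/(2·1.5000) = 0.0675 m
human over T_r+T_s: 0.8000·(0.1000+0.3000) = 0.3200 m
margins: 0.0600+0.0000+0.0800 = 0.1400 m
sum ≈ 0.0450+0.0675+0.3200+0.1400 ≈ 0.5725 m = S ✓

v_R_max = 9/20 m/s = 0.4500 m/s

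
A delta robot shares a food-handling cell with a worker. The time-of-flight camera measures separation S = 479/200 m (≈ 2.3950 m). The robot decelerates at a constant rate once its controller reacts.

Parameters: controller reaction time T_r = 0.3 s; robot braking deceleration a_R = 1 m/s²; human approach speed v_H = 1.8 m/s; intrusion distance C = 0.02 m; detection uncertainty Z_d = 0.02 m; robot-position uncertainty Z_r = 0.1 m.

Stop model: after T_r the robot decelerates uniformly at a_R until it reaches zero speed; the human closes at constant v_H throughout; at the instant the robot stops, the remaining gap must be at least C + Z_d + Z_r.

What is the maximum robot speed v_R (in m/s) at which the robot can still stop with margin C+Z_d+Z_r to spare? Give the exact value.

quadratic (1/2)·v² + (21/10)·v + (-343/200) = 0
  disc = (21/10)² − 4·(1/2)·(-343/200) = 196/25 ; √disc = 14/5
  v_R = (−(21/10) + 14/5) / (2·(1/2)) = 7/10 m/s
check:
T_s = v_R/a_R = (7/10)/1 = 0.7000 s
robot covers v_R·T_r = 0.7000·0.3000 = 0.2100 m before braking
braking distance = 0.7000²/(2·1.0000) = 0.2450 m
human over T_r+T_s: 1.8000·(0.3000+0.7000) = 1.8000 m
residual clearance needed = 0.0200+0.0200+0.1000 = 0.1400 m
sum ≈ 0.2100+0.2450+1.8000+0.1400 ≈ 2.3950 m = S ✓

v_R_max = 7/10 m/s = 0.7000 m/s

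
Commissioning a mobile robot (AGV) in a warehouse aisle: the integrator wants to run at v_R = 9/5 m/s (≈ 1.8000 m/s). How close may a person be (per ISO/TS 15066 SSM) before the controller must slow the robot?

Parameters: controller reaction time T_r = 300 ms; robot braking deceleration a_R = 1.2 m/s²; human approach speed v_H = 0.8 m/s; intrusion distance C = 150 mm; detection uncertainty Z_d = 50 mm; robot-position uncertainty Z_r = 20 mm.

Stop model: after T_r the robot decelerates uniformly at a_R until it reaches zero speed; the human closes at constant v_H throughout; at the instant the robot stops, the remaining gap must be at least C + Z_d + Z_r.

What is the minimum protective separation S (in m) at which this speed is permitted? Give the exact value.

stop time T_s = (9/5)/(6/5) = 1.5000 s
robot covers v_R·T_r = 1.8000·0.3000 = 0.5400 m before braking
robot under decel: 1.8000²/(2·1.2000) = 1.3500 m
human over T_r+T_s: 0.8000·(0.3000+1.5000) = 1.4400 m
residual clearance needed = 0.1500+0.0500+0.0200 = 0.2200 m
S_min ≈ 0.5400+1.3500+1.4400+0.2200  ⇒  S_min = 71/20 m

S_min = 71/20 m = 3.5500 m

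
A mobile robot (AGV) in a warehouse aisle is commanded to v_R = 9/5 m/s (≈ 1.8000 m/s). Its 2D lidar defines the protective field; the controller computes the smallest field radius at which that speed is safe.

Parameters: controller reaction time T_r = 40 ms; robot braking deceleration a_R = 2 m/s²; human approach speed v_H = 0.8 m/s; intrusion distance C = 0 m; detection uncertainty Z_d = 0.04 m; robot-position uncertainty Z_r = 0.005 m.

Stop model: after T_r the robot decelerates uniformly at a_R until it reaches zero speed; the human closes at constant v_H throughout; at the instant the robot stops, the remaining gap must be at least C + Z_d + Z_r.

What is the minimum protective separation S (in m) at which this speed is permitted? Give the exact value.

braking lasts T_s = (9/5)/2 = 0.9000 s
robot covers v_R·T_r = 1.8000·0.0400 = 0.0720 m before braking
robot under decel: 1.8000²/(2·2.0000) = 0.8100 m
human closes 0.8000·0.9400 = 0.7520 m
margins: 0.0000+0.0400+0.0050 = 0.0450 m
S_min ≈ 0.0720+0.8100+0.7520+0.0450  ⇒  S_min = 1679/1000 m

S_min = 1679/1000 m = 1.6790 m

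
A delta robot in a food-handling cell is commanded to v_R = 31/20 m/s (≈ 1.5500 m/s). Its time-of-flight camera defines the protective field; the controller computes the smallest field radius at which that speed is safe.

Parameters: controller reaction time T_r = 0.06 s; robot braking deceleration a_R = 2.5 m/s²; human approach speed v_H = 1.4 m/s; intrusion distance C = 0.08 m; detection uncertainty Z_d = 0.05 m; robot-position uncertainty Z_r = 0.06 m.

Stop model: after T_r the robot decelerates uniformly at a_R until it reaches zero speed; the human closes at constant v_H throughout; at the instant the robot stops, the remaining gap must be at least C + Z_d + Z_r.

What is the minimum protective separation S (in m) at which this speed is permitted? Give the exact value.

braking lasts T_s = (31/20)/(5/2) = 0.6200 s
robot in T_r: 1.5500·0.0600 = 0.0930 m
braking distance = 1.5500²/(2·2.5000) = 0.4805 m
human over T_r+T_s: 1.4000·(0.0600+0.6200) = 0.9520 m
residual clearance needed = 0.0800+0.0500+0.0600 = 0.1900 m
S_min ≈ 0.0930+0.4805+0.9520+0.1900  ⇒  S_min = 3431/2000 m

S_min = 3431/2000 m = 1.7155 m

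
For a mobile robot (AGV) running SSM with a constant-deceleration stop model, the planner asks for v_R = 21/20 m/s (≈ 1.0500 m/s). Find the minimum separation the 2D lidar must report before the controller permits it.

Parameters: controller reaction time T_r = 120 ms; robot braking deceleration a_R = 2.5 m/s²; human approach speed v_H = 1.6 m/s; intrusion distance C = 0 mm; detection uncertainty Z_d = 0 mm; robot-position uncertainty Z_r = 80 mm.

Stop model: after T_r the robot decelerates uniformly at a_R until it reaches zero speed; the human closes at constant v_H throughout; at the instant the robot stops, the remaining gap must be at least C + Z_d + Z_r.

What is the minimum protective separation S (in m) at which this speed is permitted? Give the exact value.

T_s = v_R/a_R = (21/20)/(5/2) = 0.4200 s
robot covers v_R·T_r = 1.0500·0.1200 = 0.1260 m before braking
robot covers 1.0500·0.4200 − ½·2.5000·0.4200² = 0.2205 m while stopping
human closes 1.6000·0.5400 = 0.8640 m
C+Z_d+Z_r = 0.0000+0.0000+0.0800 = 0.0800 m
S_min ≈ 0.1260+0.2205+0.8640+0.0800  ⇒  S_min = 2581/2000 m

S_min = 2581/2000 m = 1.2905 m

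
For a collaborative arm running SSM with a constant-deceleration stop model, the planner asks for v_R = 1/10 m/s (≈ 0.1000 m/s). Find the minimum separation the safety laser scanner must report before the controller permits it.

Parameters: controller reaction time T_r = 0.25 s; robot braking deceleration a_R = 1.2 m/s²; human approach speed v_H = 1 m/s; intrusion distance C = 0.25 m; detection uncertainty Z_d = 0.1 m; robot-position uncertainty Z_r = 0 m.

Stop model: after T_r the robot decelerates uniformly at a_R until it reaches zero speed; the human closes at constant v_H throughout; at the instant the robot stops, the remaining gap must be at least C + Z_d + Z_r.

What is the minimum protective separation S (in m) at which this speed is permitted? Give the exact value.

S_min = 57/80 m = 0.7125 m

T_s = v_R/a_R = (1/10)/(6/5) = 0.0833 s
robot covers v_R·T_r = 0.1000·0.2500 = 0.0250 m before braking
robot covers 0.1000·0.0833 − ½·1.2000·0.0833² = 0.0042 m while stopping
human closes 1.0000·0.3333 = 0.3333 m
margins: 0.2500+0.1000+0.0000 = 0.3500 m
S_min ≈ 0.0250+0.0042+0.3333+0.3500  ⇒  S_min = 57/80 m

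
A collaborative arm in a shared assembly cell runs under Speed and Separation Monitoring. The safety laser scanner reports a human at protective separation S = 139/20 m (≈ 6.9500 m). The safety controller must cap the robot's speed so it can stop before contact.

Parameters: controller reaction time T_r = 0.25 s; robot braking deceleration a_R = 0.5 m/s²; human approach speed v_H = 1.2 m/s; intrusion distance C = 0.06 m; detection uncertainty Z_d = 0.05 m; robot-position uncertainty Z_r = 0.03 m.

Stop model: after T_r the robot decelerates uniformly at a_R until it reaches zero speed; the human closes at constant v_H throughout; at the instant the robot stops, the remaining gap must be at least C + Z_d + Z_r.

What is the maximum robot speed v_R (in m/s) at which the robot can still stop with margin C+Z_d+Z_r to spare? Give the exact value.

collect terms ⇒ (1)·v_R² + (53/20)·v_R + (-651/100) = 0
  disc = (53/20)² − 4·(1)·(-651/100) = 529/16 ; √disc = 23/4
  v_R = (−(53/20) + 23/4) / (2·(1)) = 31/20 m/s
check:
stop time T_s = (31/20)/(1/2) = 3.1000 s
robot covers v_R·T_r = 1.5500·0.2500 = 0.3875 m before braking
braking distance = 1.5500²/(2·0.5000) = 2.4025 m
human closes 1.2000·3.3500 = 4.0200 m
C+Z_d+Z_r = 0.0600+0.0500+0.0300 = 0.1400 m
sum ≈ 0.3875+2.4025+4.0200+0.1400 ≈ 6.9500 m = S ✓

v_R_max = 31/20 m/s = 1.5500 m/s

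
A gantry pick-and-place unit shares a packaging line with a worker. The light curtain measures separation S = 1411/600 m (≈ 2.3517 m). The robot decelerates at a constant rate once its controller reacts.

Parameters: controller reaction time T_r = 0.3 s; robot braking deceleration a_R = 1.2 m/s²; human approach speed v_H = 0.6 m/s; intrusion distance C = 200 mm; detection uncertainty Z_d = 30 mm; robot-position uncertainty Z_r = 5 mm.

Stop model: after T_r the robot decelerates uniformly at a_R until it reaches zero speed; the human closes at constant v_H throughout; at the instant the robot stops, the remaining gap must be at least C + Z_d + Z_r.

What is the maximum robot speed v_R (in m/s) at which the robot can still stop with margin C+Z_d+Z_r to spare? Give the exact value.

v_R_max = 7/5 m/s = 1.4000 m/s

quadratic (5/12)·v² + (4/5)·v + (-581/300) = 0
  disc = (4/5)² − 4·(5/12)·(-581/300) = 3481/900 ; √disc = 59/30
  v_R = (−(4/5) + 59/30) / (2·(5/12)) = 7/5 m/s
check:
stop time T_s = (7/5)/(6/5) = 1.1667 s
robot in T_r: 1.4000·0.3000 = 0.4200 m
robot under decel: 1.4000²/(2·1.2000) = 0.8167 m
human closes 0.6000·1.4667 = 0.8800 m
margins: 0.2000+0.0300+0.0050 = 0.2350 m
sum ≈ 0.4200+0.8167+0.8800+0.2350 ≈ 2.3517 m = S ✓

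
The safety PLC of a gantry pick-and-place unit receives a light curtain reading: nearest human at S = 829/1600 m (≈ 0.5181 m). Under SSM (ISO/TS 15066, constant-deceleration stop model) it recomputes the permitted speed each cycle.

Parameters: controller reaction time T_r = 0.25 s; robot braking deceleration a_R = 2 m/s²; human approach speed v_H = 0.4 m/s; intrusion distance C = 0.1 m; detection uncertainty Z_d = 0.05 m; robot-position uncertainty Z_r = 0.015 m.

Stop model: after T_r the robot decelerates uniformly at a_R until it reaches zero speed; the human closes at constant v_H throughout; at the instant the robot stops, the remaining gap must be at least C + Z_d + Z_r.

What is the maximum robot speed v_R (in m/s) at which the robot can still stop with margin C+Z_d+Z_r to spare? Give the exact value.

v_R_max = 9/20 m/s = 0.4500 m/s

quadratic (1/4)·v² + (9/20)·v + (-81/320) = 0
  disc = (9/20)² − 4·(1/4)·(-81/320) = 729/1600 ; √disc = 27/40
  v_R = (−(9/20) + 27/40) / (2·(1/4)) = 9/20 m/s
check:
T_s = v_R/a_R = (9/20)/2 = 0.2250 s
robot in T_r: 0.4500·0.2500 = 0.1125 m
braking distance = 0.4500²/(2·2.0000) = 0.0506 m
person approaches 0.4000·(0.2500+0.2250) = 0.1900 m
C+Z_d+Z_r = 0.1000+0.0500+0.0150 = 0.1650 m
sum ≈ 0.1125+0.0506+0.1900+0.1650 ≈ 0.5181 m = S ✓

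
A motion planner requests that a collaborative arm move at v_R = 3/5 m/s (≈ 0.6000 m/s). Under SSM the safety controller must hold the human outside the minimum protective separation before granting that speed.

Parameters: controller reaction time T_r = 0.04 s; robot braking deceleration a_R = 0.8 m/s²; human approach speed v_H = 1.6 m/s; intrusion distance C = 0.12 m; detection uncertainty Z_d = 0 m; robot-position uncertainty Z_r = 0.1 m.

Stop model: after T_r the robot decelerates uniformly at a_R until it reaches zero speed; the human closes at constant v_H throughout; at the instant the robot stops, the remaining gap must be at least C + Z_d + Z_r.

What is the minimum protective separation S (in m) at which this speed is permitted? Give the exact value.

S_min = 1733/1000 m = 1.7330 m

stop time T_s = (3/5)/(4/5) = 0.7500 s
robot covers v_R·T_r = 0.6000·0.0400 = 0.0240 m before braking
robot covers 0.6000·0.7500 − ½·0.8000·0.7500² = 0.2250 m while stopping
human over T_r+T_s: 1.6000·(0.0400+0.7500) = 1.2640 m
C+Z_d+Z_r = 0.1200+0.0000+0.1000 = 0.2200 m
S_min ≈ 0.0240+0.2250+1.2640+0.2200  ⇒  S_min = 1733/1000 m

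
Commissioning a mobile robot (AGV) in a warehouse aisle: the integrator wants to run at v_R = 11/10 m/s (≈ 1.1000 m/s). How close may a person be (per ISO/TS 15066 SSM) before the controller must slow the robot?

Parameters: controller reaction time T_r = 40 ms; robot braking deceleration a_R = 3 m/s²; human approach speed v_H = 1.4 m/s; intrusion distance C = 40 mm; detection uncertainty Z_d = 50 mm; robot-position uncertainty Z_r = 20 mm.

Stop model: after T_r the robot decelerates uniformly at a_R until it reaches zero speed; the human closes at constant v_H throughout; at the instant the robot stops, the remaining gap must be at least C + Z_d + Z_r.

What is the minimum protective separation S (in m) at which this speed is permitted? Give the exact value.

S_min = 37/40 m = 0.9250 m

stop time T_s = (11/10)/3 = 0.3667 s
robot in T_r: 1.1000·0.0400 = 0.0440 m
robot covers 1.1000·0.3667 − ½·3.0000·0.3667² = 0.2017 m while stopping
human over T_r+T_s: 1.4000·(0.0400+0.3667) = 0.5693 m
residual clearance needed = 0.0400+0.0500+0.0200 = 0.1100 m
S_min ≈ 0.0440+0.2017+0.5693+0.1100  ⇒  S_min = 37/40 m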